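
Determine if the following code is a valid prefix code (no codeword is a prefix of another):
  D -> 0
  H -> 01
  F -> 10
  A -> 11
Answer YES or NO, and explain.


Checking each pair (does one codeword prefix another?):
  D='0' vs H='01': prefix -- VIOLATION

NO -- this is NOT a valid prefix code. D (0) is a prefix of H (01).


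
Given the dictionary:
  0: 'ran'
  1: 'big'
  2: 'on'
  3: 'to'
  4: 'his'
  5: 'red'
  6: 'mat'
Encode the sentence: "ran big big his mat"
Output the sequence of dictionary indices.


Look up each word in the dictionary:
  'ran' -> 0
  'big' -> 1
  'big' -> 1
  'his' -> 4
  'mat' -> 6

Encoded: [0, 1, 1, 4, 6]


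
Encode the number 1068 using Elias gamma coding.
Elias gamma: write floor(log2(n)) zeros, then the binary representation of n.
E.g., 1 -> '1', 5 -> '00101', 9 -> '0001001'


num_bits = floor(log2(1068)) + 1 = 11
leading_zeros = num_bits - 1 = 10
binary(1068) = 10000101100

Elias gamma(1068) = '0000000000' + '10000101100' = 000000000010000101100 (21 bits)


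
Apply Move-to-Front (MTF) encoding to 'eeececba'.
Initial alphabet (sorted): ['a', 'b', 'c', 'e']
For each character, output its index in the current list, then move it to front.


MTF encoding:
'e': index 3 in ['a', 'b', 'c', 'e'] -> ['e', 'a', 'b', 'c']
'e': index 0 in ['e', 'a', 'b', 'c'] -> ['e', 'a', 'b', 'c']
'e': index 0 in ['e', 'a', 'b', 'c'] -> ['e', 'a', 'b', 'c']
'c': index 3 in ['e', 'a', 'b', 'c'] -> ['c', 'e', 'a', 'b']
'e': index 1 in ['c', 'e', 'a', 'b'] -> ['e', 'c', 'a', 'b']
'c': index 1 in ['e', 'c', 'a', 'b'] -> ['c', 'e', 'a', 'b']
'b': index 3 in ['c', 'e', 'a', 'b'] -> ['b', 'c', 'e', 'a']
'a': index 3 in ['b', 'c', 'e', 'a'] -> ['a', 'b', 'c', 'e']


Output: [3, 0, 0, 3, 1, 1, 3, 3]


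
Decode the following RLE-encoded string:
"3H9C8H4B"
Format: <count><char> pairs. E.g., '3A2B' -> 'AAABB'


Expanding each <count><char> pair:
  3H -> 'HHH'
  9C -> 'CCCCCCCCC'
  8H -> 'HHHHHHHH'
  4B -> 'BBBB'

Decoded = HHHCCCCCCCCCHHHHHHHHBBBB


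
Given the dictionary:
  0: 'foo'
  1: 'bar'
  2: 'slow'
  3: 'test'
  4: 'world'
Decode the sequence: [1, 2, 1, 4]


Look up each index in the dictionary:
  1 -> 'bar'
  2 -> 'slow'
  1 -> 'bar'
  4 -> 'world'

Decoded: "bar slow bar world"


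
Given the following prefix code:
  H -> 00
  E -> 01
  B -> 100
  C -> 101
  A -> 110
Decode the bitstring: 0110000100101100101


Decoding step by step:
Bits 01 -> E
Bits 100 -> B
Bits 00 -> H
Bits 100 -> B
Bits 101 -> C
Bits 100 -> B
Bits 101 -> C


Decoded message: EBHBCBC


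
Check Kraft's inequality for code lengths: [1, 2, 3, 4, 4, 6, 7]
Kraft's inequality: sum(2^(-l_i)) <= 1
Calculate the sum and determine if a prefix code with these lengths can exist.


Sum = 2^(-1) + 2^(-2) + 2^(-3) + 2^(-4) + 2^(-4) + 2^(-6) + 2^(-7)
    = 0.5 + 0.25 + 0.125 + 0.0625 + 0.0625 + 0.015625 + 0.0078125
    = 131/128 = 1.0234375
Since 1.0234375 > 1, Kraft's inequality is NOT satisfied.
A prefix code with these lengths CANNOT exist.

Kraft sum = 1.0234375. Not satisfied.


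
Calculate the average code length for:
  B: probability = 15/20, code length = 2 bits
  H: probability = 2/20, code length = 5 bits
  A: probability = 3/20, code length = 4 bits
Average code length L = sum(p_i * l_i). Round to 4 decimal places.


Weighted contributions p_i * l_i:
  B: (15/20) * 2 = 30/20
  H: (2/20) * 5 = 10/20
  A: (3/20) * 4 = 12/20
Sum = (30 + 10 + 12)/20 = 52/20

L = 52/20 = 2.6000 bits/symbol


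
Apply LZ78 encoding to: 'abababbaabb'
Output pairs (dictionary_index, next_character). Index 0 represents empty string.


LZ78 encoding steps:
Dictionary: {0: ''}
Step 1: w='' (idx 0), next='a' -> output (0, 'a'), add 'a' as idx 1
Step 2: w='' (idx 0), next='b' -> output (0, 'b'), add 'b' as idx 2
Step 3: w='a' (idx 1), next='b' -> output (1, 'b'), add 'ab' as idx 3
Step 4: w='ab' (idx 3), next='b' -> output (3, 'b'), add 'abb' as idx 4
Step 5: w='a' (idx 1), next='a' -> output (1, 'a'), add 'aa' as idx 5
Step 6: w='b' (idx 2), next='b' -> output (2, 'b'), add 'bb' as idx 6


Encoded: [(0, 'a'), (0, 'b'), (1, 'b'), (3, 'b'), (1, 'a'), (2, 'b')]


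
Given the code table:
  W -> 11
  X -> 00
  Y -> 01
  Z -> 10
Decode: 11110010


Decoding:
11 -> W
11 -> W
00 -> X
10 -> Z


Result: WWXZ


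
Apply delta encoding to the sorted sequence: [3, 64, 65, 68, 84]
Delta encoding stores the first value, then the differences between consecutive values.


First value: 3
Deltas:
  64 - 3 = 61
  65 - 64 = 1
  68 - 65 = 3
  84 - 68 = 16


Delta encoded: [3, 61, 1, 3, 16]


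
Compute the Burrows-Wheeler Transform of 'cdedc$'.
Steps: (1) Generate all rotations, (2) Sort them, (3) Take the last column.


Rotations (sorted):
  0: $cdedc -> last char: c
  1: c$cded -> last char: d
  2: cdedc$ -> last char: $
  3: dc$cde -> last char: e
  4: dedc$c -> last char: c
  5: edc$cd -> last char: d


BWT = cd$ecd


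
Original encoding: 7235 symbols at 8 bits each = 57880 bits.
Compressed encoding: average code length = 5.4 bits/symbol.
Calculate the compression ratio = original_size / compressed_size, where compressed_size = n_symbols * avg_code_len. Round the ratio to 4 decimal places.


original_size = n_symbols * orig_bits = 7235 * 8 = 57880 bits
compressed_size = n_symbols * avg_code_len = 7235 * 5.4 = 39069.0 bits
ratio = original_size / compressed_size = 57880 / 39069.0 = 1.4815

Compression ratio = 1.4815


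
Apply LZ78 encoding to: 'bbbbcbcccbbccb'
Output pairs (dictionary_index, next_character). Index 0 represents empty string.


LZ78 encoding steps:
Dictionary: {0: ''}
Step 1: w='' (idx 0), next='b' -> output (0, 'b'), add 'b' as idx 1
Step 2: w='b' (idx 1), next='b' -> output (1, 'b'), add 'bb' as idx 2
Step 3: w='b' (idx 1), next='c' -> output (1, 'c'), add 'bc' as idx 3
Step 4: w='bc' (idx 3), next='c' -> output (3, 'c'), add 'bcc' as idx 4
Step 5: w='' (idx 0), next='c' -> output (0, 'c'), add 'c' as idx 5
Step 6: w='bb' (idx 2), next='c' -> output (2, 'c'), add 'bbc' as idx 6
Step 7: w='c' (idx 5), next='b' -> output (5, 'b'), add 'cb' as idx 7


Encoded: [(0, 'b'), (1, 'b'), (1, 'c'), (3, 'c'), (0, 'c'), (2, 'c'), (5, 'b')]


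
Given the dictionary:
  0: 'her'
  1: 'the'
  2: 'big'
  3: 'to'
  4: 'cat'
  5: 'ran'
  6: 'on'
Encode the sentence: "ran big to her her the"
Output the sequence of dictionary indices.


Look up each word in the dictionary:
  'ran' -> 5
  'big' -> 2
  'to' -> 3
  'her' -> 0
  'her' -> 0
  'the' -> 1

Encoded: [5, 2, 3, 0, 0, 1]


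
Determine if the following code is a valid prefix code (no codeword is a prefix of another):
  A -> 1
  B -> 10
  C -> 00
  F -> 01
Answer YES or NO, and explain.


Checking each pair (does one codeword prefix another?):
  A='1' vs B='10': prefix -- VIOLATION

NO -- this is NOT a valid prefix code. A (1) is a prefix of B (10).


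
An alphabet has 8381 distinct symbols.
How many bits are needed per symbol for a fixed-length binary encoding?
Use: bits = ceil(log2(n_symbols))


log2(8381) = 13.0329
Bracket: 2^13 = 8192 < 8381 <= 2^14 = 16384
So ceil(log2(8381)) = 14

bits = ceil(log2(8381)) = ceil(13.0329) = 14 bits


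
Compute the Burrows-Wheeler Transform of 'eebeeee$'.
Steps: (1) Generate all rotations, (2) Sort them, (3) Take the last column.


Rotations (sorted):
  0: $eebeeee -> last char: e
  1: beeee$ee -> last char: e
  2: e$eebeee -> last char: e
  3: ebeeee$e -> last char: e
  4: ee$eebee -> last char: e
  5: eebeeee$ -> last char: $
  6: eee$eebe -> last char: e
  7: eeee$eeb -> last char: b


BWT = eeeee$eb


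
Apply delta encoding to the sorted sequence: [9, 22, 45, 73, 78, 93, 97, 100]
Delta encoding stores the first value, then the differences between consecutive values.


First value: 9
Deltas:
  22 - 9 = 13
  45 - 22 = 23
  73 - 45 = 28
  78 - 73 = 5
  93 - 78 = 15
  97 - 93 = 4
  100 - 97 = 3


Delta encoded: [9, 13, 23, 28, 5, 15, 4, 3]


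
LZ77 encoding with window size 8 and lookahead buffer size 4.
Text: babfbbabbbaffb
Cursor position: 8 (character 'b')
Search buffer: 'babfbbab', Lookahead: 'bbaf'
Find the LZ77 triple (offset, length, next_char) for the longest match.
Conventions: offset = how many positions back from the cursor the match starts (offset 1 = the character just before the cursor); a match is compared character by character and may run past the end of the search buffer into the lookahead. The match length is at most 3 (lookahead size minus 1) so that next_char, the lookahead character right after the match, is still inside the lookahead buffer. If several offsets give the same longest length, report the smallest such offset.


Try each offset into the search buffer:
  offset=1 (pos 7, char 'b'): match length 2
  offset=2 (pos 6, char 'a'): match length 0
  offset=3 (pos 5, char 'b'): match length 1
  offset=4 (pos 4, char 'b'): match length 3
  offset=5 (pos 3, char 'f'): match length 0
  offset=6 (pos 2, char 'b'): match length 1
  offset=7 (pos 1, char 'a'): match length 0
  offset=8 (pos 0, char 'b'): match length 1
Longest match has length 3 at offset 4.
next_char = character at position 8 + 3 = 11 -> 'f'

Best match: offset=4, length=3 (matching 'bba' starting at position 4)
LZ77 triple: (4, 3, 'f')


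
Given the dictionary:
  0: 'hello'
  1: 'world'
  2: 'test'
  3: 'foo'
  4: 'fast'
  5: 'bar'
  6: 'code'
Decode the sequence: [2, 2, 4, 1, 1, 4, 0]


Look up each index in the dictionary:
  2 -> 'test'
  2 -> 'test'
  4 -> 'fast'
  1 -> 'world'
  1 -> 'world'
  4 -> 'fast'
  0 -> 'hello'

Decoded: "test test fast world world fast hello"


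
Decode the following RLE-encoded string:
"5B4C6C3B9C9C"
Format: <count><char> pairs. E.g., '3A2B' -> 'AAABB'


Expanding each <count><char> pair:
  5B -> 'BBBBB'
  4C -> 'CCCC'
  6C -> 'CCCCCC'
  3B -> 'BBB'
  9C -> 'CCCCCCCCC'
  9C -> 'CCCCCCCCC'

Decoded = BBBBBCCCCCCCCCCBBBCCCCCCCCCCCCCCCCCC


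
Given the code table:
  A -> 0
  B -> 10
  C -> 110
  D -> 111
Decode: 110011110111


Decoding:
110 -> C
0 -> A
111 -> D
10 -> B
111 -> D


Result: CADBD


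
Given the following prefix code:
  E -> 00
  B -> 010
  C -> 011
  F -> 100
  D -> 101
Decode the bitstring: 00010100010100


Decoding step by step:
Bits 00 -> E
Bits 010 -> B
Bits 100 -> F
Bits 010 -> B
Bits 100 -> F


Decoded message: EBFBF


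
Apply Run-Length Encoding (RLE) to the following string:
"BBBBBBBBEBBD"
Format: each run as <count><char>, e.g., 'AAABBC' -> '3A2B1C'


Scanning runs left to right:
  i=0: run of 'B' x 8 -> '8B'
  i=8: run of 'E' x 1 -> '1E'
  i=9: run of 'B' x 2 -> '2B'
  i=11: run of 'D' x 1 -> '1D'

RLE = 8B1E2B1D


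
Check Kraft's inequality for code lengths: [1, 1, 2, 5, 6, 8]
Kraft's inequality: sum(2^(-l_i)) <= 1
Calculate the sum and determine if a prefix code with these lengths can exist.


Sum = 2^(-1) + 2^(-1) + 2^(-2) + 2^(-5) + 2^(-6) + 2^(-8)
    = 0.5 + 0.5 + 0.25 + 0.03125 + 0.015625 + 0.00390625
    = 333/256 = 1.30078125
Since 1.30078125 > 1, Kraft's inequality is NOT satisfied.
A prefix code with these lengths CANNOT exist.

Kraft sum = 1.30078125. Not satisfied.


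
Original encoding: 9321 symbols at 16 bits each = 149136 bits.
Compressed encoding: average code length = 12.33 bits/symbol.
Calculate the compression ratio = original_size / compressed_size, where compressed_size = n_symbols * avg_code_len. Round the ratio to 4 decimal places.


original_size = n_symbols * orig_bits = 9321 * 16 = 149136 bits
compressed_size = n_symbols * avg_code_len = 9321 * 12.33 = 114927.93 bits
ratio = original_size / compressed_size = 149136 / 114927.93 = 1.2976

Compression ratio = 1.2976


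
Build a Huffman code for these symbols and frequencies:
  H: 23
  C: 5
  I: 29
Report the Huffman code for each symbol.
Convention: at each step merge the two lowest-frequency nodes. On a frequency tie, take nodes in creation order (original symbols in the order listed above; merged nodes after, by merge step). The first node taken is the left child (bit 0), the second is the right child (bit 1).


Huffman tree construction:
Step 1: Merge C(5) + H(23) = 28
Step 2: Merge (C+H)(28) + I(29) = 57
Read each symbol's code off the tree from the root (left child = 0, right child = 1).

Codes:
  H: 01 (length 2)
  C: 00 (length 2)
  I: 1 (length 1)
Average code length: 85/57 = 1.4912 bits/symbol


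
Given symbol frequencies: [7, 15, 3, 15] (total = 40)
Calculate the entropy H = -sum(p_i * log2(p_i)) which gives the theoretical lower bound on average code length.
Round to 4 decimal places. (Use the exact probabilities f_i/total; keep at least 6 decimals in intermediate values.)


Per-symbol terms -p_i * log2(p_i) with p_i = f_i/40:
  p = 7/40 = 0.175000: log2(p) = -2.514573, -p*log2(p) = 0.440050
  p = 15/40 = 0.375000: log2(p) = -1.415037, -p*log2(p) = 0.530639
  p = 3/40 = 0.075000: log2(p) = -3.736966, -p*log2(p) = 0.280272
  p = 15/40 = 0.375000: log2(p) = -1.415037, -p*log2(p) = 0.530639
H = 0.440050 + 0.530639 + 0.280272 + 0.530639 = 1.781600

H = 1.7816 bits/symbol


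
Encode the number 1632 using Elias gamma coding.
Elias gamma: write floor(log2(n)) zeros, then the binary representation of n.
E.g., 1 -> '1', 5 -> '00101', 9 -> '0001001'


num_bits = floor(log2(1632)) + 1 = 11
leading_zeros = num_bits - 1 = 10
binary(1632) = 11001100000

Elias gamma(1632) = '0000000000' + '11001100000' = 000000000011001100000 (21 bits)


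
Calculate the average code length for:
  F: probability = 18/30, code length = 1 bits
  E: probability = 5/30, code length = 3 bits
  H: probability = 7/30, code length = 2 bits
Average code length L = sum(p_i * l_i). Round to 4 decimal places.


Weighted contributions p_i * l_i:
  F: (18/30) * 1 = 18/30
  E: (5/30) * 3 = 15/30
  H: (7/30) * 2 = 14/30
Sum = (18 + 15 + 14)/30 = 47/30

L = 47/30 = 1.5667 bits/symbol


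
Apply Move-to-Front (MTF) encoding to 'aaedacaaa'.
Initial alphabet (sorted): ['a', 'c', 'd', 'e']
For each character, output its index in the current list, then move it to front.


MTF encoding:
'a': index 0 in ['a', 'c', 'd', 'e'] -> ['a', 'c', 'd', 'e']
'a': index 0 in ['a', 'c', 'd', 'e'] -> ['a', 'c', 'd', 'e']
'e': index 3 in ['a', 'c', 'd', 'e'] -> ['e', 'a', 'c', 'd']
'd': index 3 in ['e', 'a', 'c', 'd'] -> ['d', 'e', 'a', 'c']
'a': index 2 in ['d', 'e', 'a', 'c'] -> ['a', 'd', 'e', 'c']
'c': index 3 in ['a', 'd', 'e', 'c'] -> ['c', 'a', 'd', 'e']
'a': index 1 in ['c', 'a', 'd', 'e'] -> ['a', 'c', 'd', 'e']
'a': index 0 in ['a', 'c', 'd', 'e'] -> ['a', 'c', 'd', 'e']
'a': index 0 in ['a', 'c', 'd', 'e'] -> ['a', 'c', 'd', 'e']


Output: [0, 0, 3, 3, 2, 3, 1, 0, 0]


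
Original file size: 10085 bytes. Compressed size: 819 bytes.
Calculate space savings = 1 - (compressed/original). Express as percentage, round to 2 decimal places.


ratio = compressed/original = 819/10085 = 0.08121
savings = 1 - ratio = 1 - 0.08121 = 0.91879
as a percentage: 0.91879 * 100 = 91.88%

Space savings = 1 - 819/10085 = 91.88%


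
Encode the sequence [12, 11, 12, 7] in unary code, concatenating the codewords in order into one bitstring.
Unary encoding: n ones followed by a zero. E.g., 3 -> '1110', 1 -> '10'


Encode each number as n ones followed by a terminating 0:
  12 -> 1111111111110 (13 bits)
  11 -> 111111111110 (12 bits)
  12 -> 1111111111110 (13 bits)
  7 -> 11111110 (8 bits)
Total length = 13 + 12 + 13 + 8 = 46 bits.

Unary([12, 11, 12, 7]) = 1111111111110111111111110111111111111011111110 (46 bits)


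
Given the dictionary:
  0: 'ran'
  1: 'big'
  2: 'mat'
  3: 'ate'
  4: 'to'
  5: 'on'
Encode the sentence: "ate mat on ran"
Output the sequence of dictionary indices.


Look up each word in the dictionary:
  'ate' -> 3
  'mat' -> 2
  'on' -> 5
  'ran' -> 0

Encoded: [3, 2, 5, 0]


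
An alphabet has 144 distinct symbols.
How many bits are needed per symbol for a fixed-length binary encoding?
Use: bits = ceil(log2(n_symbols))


log2(144) = 7.1699
Bracket: 2^7 = 128 < 144 <= 2^8 = 256
So ceil(log2(144)) = 8

bits = ceil(log2(144)) = ceil(7.1699) = 8 bits


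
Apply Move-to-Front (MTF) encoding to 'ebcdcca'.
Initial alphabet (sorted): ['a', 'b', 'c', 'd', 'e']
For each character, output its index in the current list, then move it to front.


MTF encoding:
'e': index 4 in ['a', 'b', 'c', 'd', 'e'] -> ['e', 'a', 'b', 'c', 'd']
'b': index 2 in ['e', 'a', 'b', 'c', 'd'] -> ['b', 'e', 'a', 'c', 'd']
'c': index 3 in ['b', 'e', 'a', 'c', 'd'] -> ['c', 'b', 'e', 'a', 'd']
'd': index 4 in ['c', 'b', 'e', 'a', 'd'] -> ['d', 'c', 'b', 'e', 'a']
'c': index 1 in ['d', 'c', 'b', 'e', 'a'] -> ['c', 'd', 'b', 'e', 'a']
'c': index 0 in ['c', 'd', 'b', 'e', 'a'] -> ['c', 'd', 'b', 'e', 'a']
'a': index 4 in ['c', 'd', 'b', 'e', 'a'] -> ['a', 'c', 'd', 'b', 'e']


Output: [4, 2, 3, 4, 1, 0, 4]


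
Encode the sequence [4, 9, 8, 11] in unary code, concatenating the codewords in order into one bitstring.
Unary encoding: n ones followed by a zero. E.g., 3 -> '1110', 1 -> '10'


Encode each number as n ones followed by a terminating 0:
  4 -> 11110 (5 bits)
  9 -> 1111111110 (10 bits)
  8 -> 111111110 (9 bits)
  11 -> 111111111110 (12 bits)
Total length = 5 + 10 + 9 + 12 = 36 bits.

Unary([4, 9, 8, 11]) = 111101111111110111111110111111111110 (36 bits)


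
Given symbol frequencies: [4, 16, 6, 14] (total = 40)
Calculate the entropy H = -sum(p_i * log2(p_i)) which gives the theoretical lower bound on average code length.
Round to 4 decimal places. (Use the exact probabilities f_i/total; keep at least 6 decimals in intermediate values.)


Per-symbol terms -p_i * log2(p_i) with p_i = f_i/40:
  p = 4/40 = 0.100000: log2(p) = -3.321928, -p*log2(p) = 0.332193
  p = 16/40 = 0.400000: log2(p) = -1.321928, -p*log2(p) = 0.528771
  p = 6/40 = 0.150000: log2(p) = -2.736966, -p*log2(p) = 0.410545
  p = 14/40 = 0.350000: log2(p) = -1.514573, -p*log2(p) = 0.530101
H = 0.332193 + 0.528771 + 0.410545 + 0.530101 = 1.801610

H = 1.8016 bits/symbol


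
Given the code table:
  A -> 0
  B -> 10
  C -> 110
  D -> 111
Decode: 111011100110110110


Decoding:
111 -> D
0 -> A
111 -> D
0 -> A
0 -> A
110 -> C
110 -> C
110 -> C


Result: DADAACCC


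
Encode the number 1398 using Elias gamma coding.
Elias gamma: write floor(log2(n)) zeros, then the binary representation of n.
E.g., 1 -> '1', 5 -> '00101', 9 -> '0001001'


num_bits = floor(log2(1398)) + 1 = 11
leading_zeros = num_bits - 1 = 10
binary(1398) = 10101110110

Elias gamma(1398) = '0000000000' + '10101110110' = 000000000010101110110 (21 bits)


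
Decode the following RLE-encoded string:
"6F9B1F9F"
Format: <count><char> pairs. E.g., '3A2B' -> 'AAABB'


Expanding each <count><char> pair:
  6F -> 'FFFFFF'
  9B -> 'BBBBBBBBB'
  1F -> 'F'
  9F -> 'FFFFFFFFF'

Decoded = FFFFFFBBBBBBBBBFFFFFFFFFF


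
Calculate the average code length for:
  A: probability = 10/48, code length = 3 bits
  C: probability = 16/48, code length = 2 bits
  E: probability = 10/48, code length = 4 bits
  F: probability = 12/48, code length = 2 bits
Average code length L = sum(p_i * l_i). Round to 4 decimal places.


Weighted contributions p_i * l_i:
  A: (10/48) * 3 = 30/48
  C: (16/48) * 2 = 32/48
  E: (10/48) * 4 = 40/48
  F: (12/48) * 2 = 24/48
Sum = (30 + 32 + 40 + 24)/48 = 126/48

L = 126/48 = 2.6250 bits/symbol


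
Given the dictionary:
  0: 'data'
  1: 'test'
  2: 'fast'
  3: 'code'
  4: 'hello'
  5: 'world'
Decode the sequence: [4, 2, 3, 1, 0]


Look up each index in the dictionary:
  4 -> 'hello'
  2 -> 'fast'
  3 -> 'code'
  1 -> 'test'
  0 -> 'data'

Decoded: "hello fast code test data"


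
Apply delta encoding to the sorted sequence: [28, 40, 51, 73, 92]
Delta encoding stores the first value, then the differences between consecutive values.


First value: 28
Deltas:
  40 - 28 = 12
  51 - 40 = 11
  73 - 51 = 22
  92 - 73 = 19


Delta encoded: [28, 12, 11, 22, 19]


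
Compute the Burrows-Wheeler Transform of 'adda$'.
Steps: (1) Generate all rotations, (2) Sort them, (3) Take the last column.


Rotations (sorted):
  0: $adda -> last char: a
  1: a$add -> last char: d
  2: adda$ -> last char: $
  3: da$ad -> last char: d
  4: dda$a -> last char: a


BWT = ad$da


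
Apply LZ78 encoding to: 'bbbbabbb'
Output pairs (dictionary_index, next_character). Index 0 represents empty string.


LZ78 encoding steps:
Dictionary: {0: ''}
Step 1: w='' (idx 0), next='b' -> output (0, 'b'), add 'b' as idx 1
Step 2: w='b' (idx 1), next='b' -> output (1, 'b'), add 'bb' as idx 2
Step 3: w='b' (idx 1), next='a' -> output (1, 'a'), add 'ba' as idx 3
Step 4: w='bb' (idx 2), next='b' -> output (2, 'b'), add 'bbb' as idx 4


Encoded: [(0, 'b'), (1, 'b'), (1, 'a'), (2, 'b')]


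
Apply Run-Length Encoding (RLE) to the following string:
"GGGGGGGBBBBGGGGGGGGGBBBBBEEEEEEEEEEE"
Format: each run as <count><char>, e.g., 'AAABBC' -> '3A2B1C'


Scanning runs left to right:
  i=0: run of 'G' x 7 -> '7G'
  i=7: run of 'B' x 4 -> '4B'
  i=11: run of 'G' x 9 -> '9G'
  i=20: run of 'B' x 5 -> '5B'
  i=25: run of 'E' x 11 -> '11E'

RLE = 7G4B9G5B11E


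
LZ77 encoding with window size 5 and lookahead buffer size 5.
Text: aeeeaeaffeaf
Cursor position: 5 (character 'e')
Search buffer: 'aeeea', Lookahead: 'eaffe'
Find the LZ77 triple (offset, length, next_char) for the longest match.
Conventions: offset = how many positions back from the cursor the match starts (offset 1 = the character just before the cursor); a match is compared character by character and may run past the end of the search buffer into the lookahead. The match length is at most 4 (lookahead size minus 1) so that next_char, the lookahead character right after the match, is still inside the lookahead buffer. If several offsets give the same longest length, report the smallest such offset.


Try each offset into the search buffer:
  offset=1 (pos 4, char 'a'): match length 0
  offset=2 (pos 3, char 'e'): match length 2
  offset=3 (pos 2, char 'e'): match length 1
  offset=4 (pos 1, char 'e'): match length 1
  offset=5 (pos 0, char 'a'): match length 0
Longest match has length 2 at offset 2.
next_char = character at position 5 + 2 = 7 -> 'f'

Best match: offset=2, length=2 (matching 'ea' starting at position 3)
LZ77 triple: (2, 2, 'f')


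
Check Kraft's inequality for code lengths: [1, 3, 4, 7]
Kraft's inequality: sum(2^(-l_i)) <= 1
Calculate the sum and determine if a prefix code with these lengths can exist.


Sum = 2^(-1) + 2^(-3) + 2^(-4) + 2^(-7)
    = 0.5 + 0.125 + 0.0625 + 0.0078125
    = 89/128 = 0.6953125
Since 0.6953125 <= 1, Kraft's inequality IS satisfied.
A prefix code with these lengths CAN exist.

Kraft sum = 0.6953125. Satisfied.


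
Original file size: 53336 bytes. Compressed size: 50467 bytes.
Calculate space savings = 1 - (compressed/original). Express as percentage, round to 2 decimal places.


ratio = compressed/original = 50467/53336 = 0.946209
savings = 1 - ratio = 1 - 0.946209 = 0.053791
as a percentage: 0.053791 * 100 = 5.38%

Space savings = 1 - 50467/53336 = 5.38%


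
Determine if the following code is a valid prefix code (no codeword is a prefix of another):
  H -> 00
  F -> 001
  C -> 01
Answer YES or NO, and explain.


Checking each pair (does one codeword prefix another?):
  H='00' vs F='001': prefix -- VIOLATION

NO -- this is NOT a valid prefix code. H (00) is a prefix of F (001).


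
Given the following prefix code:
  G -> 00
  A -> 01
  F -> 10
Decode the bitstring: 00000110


Decoding step by step:
Bits 00 -> G
Bits 00 -> G
Bits 01 -> A
Bits 10 -> F


Decoded message: GGAF


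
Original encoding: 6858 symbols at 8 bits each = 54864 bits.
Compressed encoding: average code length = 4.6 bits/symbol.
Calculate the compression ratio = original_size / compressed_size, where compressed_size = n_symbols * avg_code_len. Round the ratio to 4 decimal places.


original_size = n_symbols * orig_bits = 6858 * 8 = 54864 bits
compressed_size = n_symbols * avg_code_len = 6858 * 4.6 = 31546.8 bits
ratio = original_size / compressed_size = 54864 / 31546.8 = 1.7391

Compression ratio = 1.7391


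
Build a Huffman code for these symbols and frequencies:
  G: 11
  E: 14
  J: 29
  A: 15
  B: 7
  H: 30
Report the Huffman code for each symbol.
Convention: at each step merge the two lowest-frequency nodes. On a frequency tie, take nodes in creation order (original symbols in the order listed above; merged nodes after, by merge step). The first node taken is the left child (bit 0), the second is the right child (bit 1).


Huffman tree construction:
Step 1: Merge B(7) + G(11) = 18
Step 2: Merge E(14) + A(15) = 29
Step 3: Merge (B+G)(18) + J(29) = 47
Step 4: Merge (E+A)(29) + H(30) = 59
Step 5: Merge ((B+G)+J)(47) + ((E+A)+H)(59) = 106
Read each symbol's code off the tree from the root (left child = 0, right child = 1).

Codes:
  G: 001 (length 3)
  E: 100 (length 3)
  J: 01 (length 2)
  A: 101 (length 3)
  B: 000 (length 3)
  H: 11 (length 2)
Average code length: 259/106 = 2.4434 bits/symbol


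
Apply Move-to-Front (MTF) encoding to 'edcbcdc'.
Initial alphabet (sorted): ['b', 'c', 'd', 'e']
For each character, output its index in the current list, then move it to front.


MTF encoding:
'e': index 3 in ['b', 'c', 'd', 'e'] -> ['e', 'b', 'c', 'd']
'd': index 3 in ['e', 'b', 'c', 'd'] -> ['d', 'e', 'b', 'c']
'c': index 3 in ['d', 'e', 'b', 'c'] -> ['c', 'd', 'e', 'b']
'b': index 3 in ['c', 'd', 'e', 'b'] -> ['b', 'c', 'd', 'e']
'c': index 1 in ['b', 'c', 'd', 'e'] -> ['c', 'b', 'd', 'e']
'd': index 2 in ['c', 'b', 'd', 'e'] -> ['d', 'c', 'b', 'e']
'c': index 1 in ['d', 'c', 'b', 'e'] -> ['c', 'd', 'b', 'e']


Output: [3, 3, 3, 3, 1, 2, 1]


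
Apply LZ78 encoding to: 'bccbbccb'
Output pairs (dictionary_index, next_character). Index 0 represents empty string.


LZ78 encoding steps:
Dictionary: {0: ''}
Step 1: w='' (idx 0), next='b' -> output (0, 'b'), add 'b' as idx 1
Step 2: w='' (idx 0), next='c' -> output (0, 'c'), add 'c' as idx 2
Step 3: w='c' (idx 2), next='b' -> output (2, 'b'), add 'cb' as idx 3
Step 4: w='b' (idx 1), next='c' -> output (1, 'c'), add 'bc' as idx 4
Step 5: w='cb' (idx 3), end of input -> output (3, '')


Encoded: [(0, 'b'), (0, 'c'), (2, 'b'), (1, 'c'), (3, '')]


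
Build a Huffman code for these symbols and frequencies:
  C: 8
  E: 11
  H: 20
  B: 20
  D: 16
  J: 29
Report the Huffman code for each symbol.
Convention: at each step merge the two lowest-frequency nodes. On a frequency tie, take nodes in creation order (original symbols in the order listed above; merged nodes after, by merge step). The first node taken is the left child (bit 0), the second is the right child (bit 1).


Huffman tree construction:
Step 1: Merge C(8) + E(11) = 19
Step 2: Merge D(16) + (C+E)(19) = 35
Step 3: Merge H(20) + B(20) = 40
Step 4: Merge J(29) + (D+(C+E))(35) = 64
Step 5: Merge (H+B)(40) + (J+(D+(C+E)))(64) = 104
Read each symbol's code off the tree from the root (left child = 0, right child = 1).

Codes:
  C: 1110 (length 4)
  E: 1111 (length 4)
  H: 00 (length 2)
  B: 01 (length 2)
  D: 110 (length 3)
  J: 10 (length 2)
Average code length: 262/104 = 2.5192 bits/symbol


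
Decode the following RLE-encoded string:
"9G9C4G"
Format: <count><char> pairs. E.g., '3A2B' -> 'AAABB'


Expanding each <count><char> pair:
  9G -> 'GGGGGGGGG'
  9C -> 'CCCCCCCCC'
  4G -> 'GGGG'

Decoded = GGGGGGGGGCCCCCCCCCGGGG


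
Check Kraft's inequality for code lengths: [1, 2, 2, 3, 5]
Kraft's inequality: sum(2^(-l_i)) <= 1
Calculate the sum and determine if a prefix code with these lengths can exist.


Sum = 2^(-1) + 2^(-2) + 2^(-2) + 2^(-3) + 2^(-5)
    = 0.5 + 0.25 + 0.25 + 0.125 + 0.03125
    = 37/32 = 1.15625
Since 1.15625 > 1, Kraft's inequality is NOT satisfied.
A prefix code with these lengths CANNOT exist.

Kraft sum = 1.15625. Not satisfied.


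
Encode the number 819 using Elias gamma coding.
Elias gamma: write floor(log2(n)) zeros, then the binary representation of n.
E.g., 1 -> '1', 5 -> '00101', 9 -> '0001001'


num_bits = floor(log2(819)) + 1 = 10
leading_zeros = num_bits - 1 = 9
binary(819) = 1100110011

Elias gamma(819) = '000000000' + '1100110011' = 0000000001100110011 (19 bits)


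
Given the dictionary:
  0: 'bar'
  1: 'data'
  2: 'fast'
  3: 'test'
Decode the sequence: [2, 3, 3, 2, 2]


Look up each index in the dictionary:
  2 -> 'fast'
  3 -> 'test'
  3 -> 'test'
  2 -> 'fast'
  2 -> 'fast'

Decoded: "fast test test fast fast"


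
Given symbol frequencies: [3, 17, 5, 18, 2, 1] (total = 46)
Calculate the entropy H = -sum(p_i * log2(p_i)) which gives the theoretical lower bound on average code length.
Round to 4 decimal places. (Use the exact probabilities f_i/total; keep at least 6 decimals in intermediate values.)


Per-symbol terms -p_i * log2(p_i) with p_i = f_i/46:
  p = 3/46 = 0.065217: log2(p) = -3.938599, -p*log2(p) = 0.256865
  p = 17/46 = 0.369565: log2(p) = -1.436099, -p*log2(p) = 0.530732
  p = 5/46 = 0.108696: log2(p) = -3.201634, -p*log2(p) = 0.348004
  p = 18/46 = 0.391304: log2(p) = -1.353637, -p*log2(p) = 0.529684
  p = 2/46 = 0.043478: log2(p) = -4.523562, -p*log2(p) = 0.196677
  p = 1/46 = 0.021739: log2(p) = -5.523562, -p*log2(p) = 0.120077
H = 0.256865 + 0.530732 + 0.348004 + 0.529684 + 0.196677 + 0.120077 = 1.982039

H = 1.982 bits/symbol


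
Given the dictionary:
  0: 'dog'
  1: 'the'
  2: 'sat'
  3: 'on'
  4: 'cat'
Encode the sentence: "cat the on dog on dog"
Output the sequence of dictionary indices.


Look up each word in the dictionary:
  'cat' -> 4
  'the' -> 1
  'on' -> 3
  'dog' -> 0
  'on' -> 3
  'dog' -> 0

Encoded: [4, 1, 3, 0, 3, 0]


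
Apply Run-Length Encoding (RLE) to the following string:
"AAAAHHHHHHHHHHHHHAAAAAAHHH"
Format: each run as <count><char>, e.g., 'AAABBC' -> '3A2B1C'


Scanning runs left to right:
  i=0: run of 'A' x 4 -> '4A'
  i=4: run of 'H' x 13 -> '13H'
  i=17: run of 'A' x 6 -> '6A'
  i=23: run of 'H' x 3 -> '3H'

RLE = 4A13H6A3H


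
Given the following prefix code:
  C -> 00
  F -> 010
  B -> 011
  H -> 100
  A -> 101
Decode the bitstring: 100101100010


Decoding step by step:
Bits 100 -> H
Bits 101 -> A
Bits 100 -> H
Bits 010 -> F


Decoded message: HAHF


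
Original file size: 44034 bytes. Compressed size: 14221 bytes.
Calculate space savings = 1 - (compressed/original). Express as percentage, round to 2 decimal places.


ratio = compressed/original = 14221/44034 = 0.322955
savings = 1 - ratio = 1 - 0.322955 = 0.677045
as a percentage: 0.677045 * 100 = 67.7%

Space savings = 1 - 14221/44034 = 67.7%


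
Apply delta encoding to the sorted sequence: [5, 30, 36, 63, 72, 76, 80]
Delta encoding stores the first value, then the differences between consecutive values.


First value: 5
Deltas:
  30 - 5 = 25
  36 - 30 = 6
  63 - 36 = 27
  72 - 63 = 9
  76 - 72 = 4
  80 - 76 = 4


Delta encoded: [5, 25, 6, 27, 9, 4, 4]


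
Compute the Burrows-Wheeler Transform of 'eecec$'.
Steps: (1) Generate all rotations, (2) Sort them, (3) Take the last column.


Rotations (sorted):
  0: $eecec -> last char: c
  1: c$eece -> last char: e
  2: cec$ee -> last char: e
  3: ec$eec -> last char: c
  4: ecec$e -> last char: e
  5: eecec$ -> last char: $


BWT = ceece$


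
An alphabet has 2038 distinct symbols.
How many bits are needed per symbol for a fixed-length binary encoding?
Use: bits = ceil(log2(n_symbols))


log2(2038) = 10.9929
Bracket: 2^10 = 1024 < 2038 <= 2^11 = 2048
So ceil(log2(2038)) = 11

bits = ceil(log2(2038)) = ceil(10.9929) = 11 bits


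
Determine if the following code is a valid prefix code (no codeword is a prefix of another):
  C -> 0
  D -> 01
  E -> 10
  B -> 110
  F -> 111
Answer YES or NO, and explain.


Checking each pair (does one codeword prefix another?):
  C='0' vs D='01': prefix -- VIOLATION

NO -- this is NOT a valid prefix code. C (0) is a prefix of D (01).


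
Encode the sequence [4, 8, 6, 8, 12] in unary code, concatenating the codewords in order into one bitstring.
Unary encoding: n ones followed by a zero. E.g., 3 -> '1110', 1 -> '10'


Encode each number as n ones followed by a terminating 0:
  4 -> 11110 (5 bits)
  8 -> 111111110 (9 bits)
  6 -> 1111110 (7 bits)
  8 -> 111111110 (9 bits)
  12 -> 1111111111110 (13 bits)
Total length = 5 + 9 + 7 + 9 + 13 = 43 bits.

Unary([4, 8, 6, 8, 12]) = 1111011111111011111101111111101111111111110 (43 bits)


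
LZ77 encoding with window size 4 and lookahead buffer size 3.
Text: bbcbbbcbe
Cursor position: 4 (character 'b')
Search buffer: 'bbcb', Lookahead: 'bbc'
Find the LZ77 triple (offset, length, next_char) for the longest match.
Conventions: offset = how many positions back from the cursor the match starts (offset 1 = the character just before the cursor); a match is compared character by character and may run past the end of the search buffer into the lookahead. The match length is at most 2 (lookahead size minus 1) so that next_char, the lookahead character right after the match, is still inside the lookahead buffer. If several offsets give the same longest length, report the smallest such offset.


Try each offset into the search buffer:
  offset=1 (pos 3, char 'b'): match length 2
  offset=2 (pos 2, char 'c'): match length 0
  offset=3 (pos 1, char 'b'): match length 1
  offset=4 (pos 0, char 'b'): match length 2
Longest match has length 2, found at offsets 1, 4; take the smallest, offset 1.
next_char = character at position 4 + 2 = 6 -> 'c'

Best match: offset=1, length=2 (matching 'bb' starting at position 3)
LZ77 triple: (1, 2, 'c')


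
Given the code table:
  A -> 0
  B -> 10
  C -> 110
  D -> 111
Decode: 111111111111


Decoding:
111 -> D
111 -> D
111 -> D
111 -> D


Result: DDDD


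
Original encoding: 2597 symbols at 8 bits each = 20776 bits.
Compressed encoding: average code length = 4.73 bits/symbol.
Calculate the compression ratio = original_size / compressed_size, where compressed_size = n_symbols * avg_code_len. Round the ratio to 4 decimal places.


original_size = n_symbols * orig_bits = 2597 * 8 = 20776 bits
compressed_size = n_symbols * avg_code_len = 2597 * 4.73 = 12283.81 bits
ratio = original_size / compressed_size = 20776 / 12283.81 = 1.6913

Compression ratio = 1.6913


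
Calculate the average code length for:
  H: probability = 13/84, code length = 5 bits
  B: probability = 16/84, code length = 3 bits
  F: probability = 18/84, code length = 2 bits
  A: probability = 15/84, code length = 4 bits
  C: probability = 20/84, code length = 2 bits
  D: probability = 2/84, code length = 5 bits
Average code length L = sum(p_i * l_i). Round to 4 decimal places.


Weighted contributions p_i * l_i:
  H: (13/84) * 5 = 65/84
  B: (16/84) * 3 = 48/84
  F: (18/84) * 2 = 36/84
  A: (15/84) * 4 = 60/84
  C: (20/84) * 2 = 40/84
  D: (2/84) * 5 = 10/84
Sum = (65 + 48 + 36 + 60 + 40 + 10)/84 = 259/84

L = 259/84 = 3.0833 bits/symbol


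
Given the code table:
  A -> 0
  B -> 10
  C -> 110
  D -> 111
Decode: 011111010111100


Decoding:
0 -> A
111 -> D
110 -> C
10 -> B
111 -> D
10 -> B
0 -> A


Result: ADCBDBA


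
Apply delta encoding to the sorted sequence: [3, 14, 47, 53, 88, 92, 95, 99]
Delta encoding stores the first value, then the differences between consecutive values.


First value: 3
Deltas:
  14 - 3 = 11
  47 - 14 = 33
  53 - 47 = 6
  88 - 53 = 35
  92 - 88 = 4
  95 - 92 = 3
  99 - 95 = 4


Delta encoded: [3, 11, 33, 6, 35, 4, 3, 4]


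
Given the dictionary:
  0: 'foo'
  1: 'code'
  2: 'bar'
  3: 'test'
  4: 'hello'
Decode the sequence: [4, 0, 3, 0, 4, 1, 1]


Look up each index in the dictionary:
  4 -> 'hello'
  0 -> 'foo'
  3 -> 'test'
  0 -> 'foo'
  4 -> 'hello'
  1 -> 'code'
  1 -> 'code'

Decoded: "hello foo test foo hello code code"


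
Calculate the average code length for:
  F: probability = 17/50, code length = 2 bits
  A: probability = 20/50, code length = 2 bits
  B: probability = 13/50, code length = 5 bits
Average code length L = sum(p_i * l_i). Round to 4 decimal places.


Weighted contributions p_i * l_i:
  F: (17/50) * 2 = 34/50
  A: (20/50) * 2 = 40/50
  B: (13/50) * 5 = 65/50
Sum = (34 + 40 + 65)/50 = 139/50

L = 139/50 = 2.7800 bits/symbol


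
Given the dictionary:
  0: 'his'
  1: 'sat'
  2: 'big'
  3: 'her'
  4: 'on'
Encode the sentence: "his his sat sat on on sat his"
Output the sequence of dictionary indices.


Look up each word in the dictionary:
  'his' -> 0
  'his' -> 0
  'sat' -> 1
  'sat' -> 1
  'on' -> 4
  'on' -> 4
  'sat' -> 1
  'his' -> 0

Encoded: [0, 0, 1, 1, 4, 4, 1, 0]


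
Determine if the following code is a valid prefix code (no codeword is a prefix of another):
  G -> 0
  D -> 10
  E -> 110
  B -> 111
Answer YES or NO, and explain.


Checking each pair (does one codeword prefix another?):
  G='0' vs D='10': no prefix
  G='0' vs E='110': no prefix
  G='0' vs B='111': no prefix
  D='10' vs G='0': no prefix
  D='10' vs E='110': no prefix
  D='10' vs B='111': no prefix
  E='110' vs G='0': no prefix
  E='110' vs D='10': no prefix
  E='110' vs B='111': no prefix
  B='111' vs G='0': no prefix
  B='111' vs D='10': no prefix
  B='111' vs E='110': no prefix
No violation found over all pairs.

YES -- this is a valid prefix code. No codeword is a prefix of any other codeword.


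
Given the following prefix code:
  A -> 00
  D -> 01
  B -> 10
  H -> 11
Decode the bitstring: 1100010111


Decoding step by step:
Bits 11 -> H
Bits 00 -> A
Bits 01 -> D
Bits 01 -> D
Bits 11 -> H


Decoded message: HADDH


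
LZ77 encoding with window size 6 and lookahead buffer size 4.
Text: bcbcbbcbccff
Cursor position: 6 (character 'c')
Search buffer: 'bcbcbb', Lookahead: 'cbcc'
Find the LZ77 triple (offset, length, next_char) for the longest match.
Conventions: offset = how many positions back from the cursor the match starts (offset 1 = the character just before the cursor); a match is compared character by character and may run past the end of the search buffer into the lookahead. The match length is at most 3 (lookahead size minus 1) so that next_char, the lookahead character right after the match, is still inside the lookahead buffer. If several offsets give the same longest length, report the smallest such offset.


Try each offset into the search buffer:
  offset=1 (pos 5, char 'b'): match length 0
  offset=2 (pos 4, char 'b'): match length 0
  offset=3 (pos 3, char 'c'): match length 2
  offset=4 (pos 2, char 'b'): match length 0
  offset=5 (pos 1, char 'c'): match length 3
  offset=6 (pos 0, char 'b'): match length 0
Longest match has length 3 at offset 5.
next_char = character at position 6 + 3 = 9 -> 'c'

Best match: offset=5, length=3 (matching 'cbc' starting at position 1)
LZ77 triple: (5, 3, 'c')


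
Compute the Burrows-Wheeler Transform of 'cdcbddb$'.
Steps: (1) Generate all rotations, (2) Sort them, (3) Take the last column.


Rotations (sorted):
  0: $cdcbddb -> last char: b
  1: b$cdcbdd -> last char: d
  2: bddb$cdc -> last char: c
  3: cbddb$cd -> last char: d
  4: cdcbddb$ -> last char: $
  5: db$cdcbd -> last char: d
  6: dcbddb$c -> last char: c
  7: ddb$cdcb -> last char: b


BWT = bdcd$dcb


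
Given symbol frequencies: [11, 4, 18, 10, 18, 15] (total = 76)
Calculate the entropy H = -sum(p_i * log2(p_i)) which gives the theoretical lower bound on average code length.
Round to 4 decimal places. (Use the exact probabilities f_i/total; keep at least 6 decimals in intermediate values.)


Per-symbol terms -p_i * log2(p_i) with p_i = f_i/76:
  p = 11/76 = 0.144737: log2(p) = -2.788496, -p*log2(p) = 0.403598
  p = 4/76 = 0.052632: log2(p) = -4.247928, -p*log2(p) = 0.223575
  p = 18/76 = 0.236842: log2(p) = -2.078003, -p*log2(p) = 0.492158
  p = 10/76 = 0.131579: log2(p) = -2.925999, -p*log2(p) = 0.385000
  p = 18/76 = 0.236842: log2(p) = -2.078003, -p*log2(p) = 0.492158
  p = 15/76 = 0.197368: log2(p) = -2.341037, -p*log2(p) = 0.462047
H = 0.403598 + 0.223575 + 0.492158 + 0.385000 + 0.492158 + 0.462047 = 2.458536

H = 2.4585 bits/symbol


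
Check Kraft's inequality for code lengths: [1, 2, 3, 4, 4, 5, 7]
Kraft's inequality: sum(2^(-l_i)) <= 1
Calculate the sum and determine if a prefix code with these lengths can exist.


Sum = 2^(-1) + 2^(-2) + 2^(-3) + 2^(-4) + 2^(-4) + 2^(-5) + 2^(-7)
    = 0.5 + 0.25 + 0.125 + 0.0625 + 0.0625 + 0.03125 + 0.0078125
    = 133/128 = 1.0390625
Since 1.0390625 > 1, Kraft's inequality is NOT satisfied.
A prefix code with these lengths CANNOT exist.

Kraft sum = 1.0390625. Not satisfied.
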